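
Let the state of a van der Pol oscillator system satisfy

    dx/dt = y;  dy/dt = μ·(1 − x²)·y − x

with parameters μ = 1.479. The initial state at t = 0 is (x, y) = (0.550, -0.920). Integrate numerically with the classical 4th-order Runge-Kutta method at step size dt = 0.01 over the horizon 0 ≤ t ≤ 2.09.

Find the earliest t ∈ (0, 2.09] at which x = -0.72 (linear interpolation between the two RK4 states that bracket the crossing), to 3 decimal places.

t=0.000: state=(0.550, -0.920)
step 1 (dt=0.01): k1=(-0.920, -1.499), k2=(-0.927, -1.509), k3=(-0.928, -1.509), k4=(-0.935, -1.519); state += dt/6·(k1+2k2+2k3+k4)
t=0.010: state=(0.541, -0.935)
t=0.020: state=(0.531, -0.950)
t=0.030: state=(0.522, -0.966)
continuing one RK4 step at a time; state shown every 10 steps (Δt=0.1):
t=0.100: state=(0.450, -1.081)
t=0.200: state=(0.333, -1.267)
t=0.300: state=(0.196, -1.482)
t=0.400: state=(0.036, -1.727)
t=0.500: state=(-0.150, -1.994)
t=0.600: state=(-0.363, -2.262)
t=0.700: state=(-0.601, -2.482)
t=0.740: state=(-0.702, -2.542)
next step: t=0.750: state=(-0.727, -2.553) — x has crossed -0.72
linear interpolation between t=0.740 (-0.70160) and t=0.750 (-0.72707) → t≈0.747

t = 0.747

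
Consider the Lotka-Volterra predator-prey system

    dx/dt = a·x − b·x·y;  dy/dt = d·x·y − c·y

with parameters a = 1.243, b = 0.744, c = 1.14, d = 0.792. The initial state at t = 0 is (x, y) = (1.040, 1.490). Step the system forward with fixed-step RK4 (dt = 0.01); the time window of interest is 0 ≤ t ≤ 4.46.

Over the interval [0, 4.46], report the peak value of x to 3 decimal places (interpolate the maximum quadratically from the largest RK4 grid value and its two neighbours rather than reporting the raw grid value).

t=0.000: state=(1.040, 1.490)
step 1 (dt=0.01): k1=(0.140, -0.471), k2=(0.142, -0.470), k3=(0.142, -0.470), k4=(0.144, -0.468); state += dt/6·(k1+2k2+2k3+k4)
t=0.010: state=(1.041, 1.485)
t=0.020: state=(1.043, 1.481)
t=0.030: state=(1.044, 1.476)
continuing one RK4 step at a time; state shown every 20 steps (Δt=0.2):
t=0.200: state=(1.076, 1.402)
t=0.400: state=(1.126, 1.329)
t=0.600: state=(1.190, 1.271)
t=0.800: state=(1.267, 1.229)
t=1.000: state=(1.356, 1.204)
t=1.200: state=(1.455, 1.197)
t=1.400: state=(1.560, 1.210)
t=1.600: state=(1.667, 1.244)
t=1.800: state=(1.769, 1.300)
t=2.000: state=(1.859, 1.380)
t=2.200: state=(1.927, 1.483)
t=2.400: state=(1.963, 1.607)
t=2.600: state=(1.962, 1.747)
t=2.800: state=(1.919, 1.893)
t=3.000: state=(1.837, 2.030)
t=3.200: state=(1.726, 2.143)
t=3.400: state=(1.599, 2.221)
t=3.600: state=(1.469, 2.254)
t=3.800: state=(1.347, 2.243)
t=4.000: state=(1.241, 2.191)
t=4.200: state=(1.156, 2.109)
t=4.400: state=(1.091, 2.005)
t=4.460: state=(1.076, 1.971)
largest grid value and its neighbours: x(2.480)=1.96770, x(2.490)=1.96778, x(2.500)=1.96775
parabola through these three points peaks at t≈2.493 with x≈1.96778

max x = 1.968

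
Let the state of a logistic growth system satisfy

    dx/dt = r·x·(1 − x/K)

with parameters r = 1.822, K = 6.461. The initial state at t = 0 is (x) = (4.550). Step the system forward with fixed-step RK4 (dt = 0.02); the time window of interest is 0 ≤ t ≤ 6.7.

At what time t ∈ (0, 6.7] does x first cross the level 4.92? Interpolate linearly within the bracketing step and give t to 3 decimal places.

t=0.000: state=(4.550)
step 1 (dt=0.02): k1=(2.452), k2=(2.434), k3=(2.434), k4=(2.415); state += dt/6·(k1+2k2+2k3+k4)
t=0.020: state=(4.599)
t=0.040: state=(4.647)
t=0.060: state=(4.694)
t=0.160: state=(4.918)
next step: t=0.180: state=(4.960) — x has crossed 4.92
linear interpolation between t=0.160 (4.91782) and t=0.180 (4.96021) → t≈0.161

t = 0.161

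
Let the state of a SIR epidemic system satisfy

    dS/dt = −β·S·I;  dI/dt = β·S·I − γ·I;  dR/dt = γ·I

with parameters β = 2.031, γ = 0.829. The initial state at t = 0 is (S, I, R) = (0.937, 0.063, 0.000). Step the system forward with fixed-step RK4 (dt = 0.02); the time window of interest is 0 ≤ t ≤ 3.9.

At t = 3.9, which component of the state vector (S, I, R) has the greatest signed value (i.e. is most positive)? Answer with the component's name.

largest component: R

t=0.000: state=(0.937, 0.063, 0.000)
step 1 (dt=0.02): k1=(-0.120, 0.068, 0.052), k2=(-0.121, 0.068, 0.053), k3=(-0.121, 0.068, 0.053), k4=(-0.122, 0.069, 0.053); state += dt/6·(k1+2k2+2k3+k4)
t=0.020: state=(0.935, 0.064, 0.001)
t=0.040: state=(0.932, 0.066, 0.002)
t=0.060: state=(0.930, 0.067, 0.003)
continuing one RK4 step at a time; state shown every 10 steps (Δt=0.2):
t=0.200: state=(0.911, 0.078, 0.012)
t=0.400: state=(0.879, 0.095, 0.026)
t=0.600: state=(0.843, 0.114, 0.043)
t=0.800: state=(0.802, 0.135, 0.064)
t=1.000: state=(0.755, 0.157, 0.088)
t=1.200: state=(0.706, 0.179, 0.116)
t=1.400: state=(0.654, 0.199, 0.147)
t=1.600: state=(0.600, 0.218, 0.182)
t=1.800: state=(0.548, 0.233, 0.219)
t=2.000: state=(0.497, 0.244, 0.259)
t=2.200: state=(0.449, 0.251, 0.300)
t=2.400: state=(0.406, 0.253, 0.342)
t=2.600: state=(0.366, 0.250, 0.383)
t=2.800: state=(0.331, 0.244, 0.424)
t=3.000: state=(0.300, 0.235, 0.464)
t=3.200: state=(0.274, 0.224, 0.502)
t=3.400: state=(0.251, 0.211, 0.538)
t=3.600: state=(0.231, 0.197, 0.572)
t=3.800: state=(0.213, 0.183, 0.604)
t=3.900: state=(0.206, 0.176, 0.619)
compare at T: S=0.206, I=0.176, R=0.619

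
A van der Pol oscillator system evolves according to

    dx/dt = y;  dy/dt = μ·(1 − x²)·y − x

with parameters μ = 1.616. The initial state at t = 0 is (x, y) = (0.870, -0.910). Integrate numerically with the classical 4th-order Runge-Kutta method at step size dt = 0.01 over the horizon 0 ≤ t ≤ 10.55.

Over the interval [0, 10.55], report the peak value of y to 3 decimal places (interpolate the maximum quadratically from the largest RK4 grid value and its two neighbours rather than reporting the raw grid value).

t=0.000: state=(0.870, -0.910)
step 1 (dt=0.01): k1=(-0.910, -1.227), k2=(-0.916, -1.237), k3=(-0.916, -1.237), k4=(-0.922, -1.247); state += dt/6·(k1+2k2+2k3+k4)
t=0.010: state=(0.861, -0.922)
t=0.020: state=(0.852, -0.935)
t=0.030: state=(0.842, -0.948)
continuing one RK4 step at a time; state shown every 50 steps (Δt=0.5):
t=0.500: state=(0.202, -1.929)
t=1.000: state=(-1.163, -3.070)
t=1.500: state=(-1.970, -0.258)
t=2.000: state=(-1.889, 0.365)
t=2.500: state=(-1.672, 0.494)
t=3.000: state=(-1.390, 0.648)
t=3.500: state=(-0.997, 0.973)
t=4.000: state=(-0.322, 1.897)
t=4.500: state=(1.062, 3.320)
t=5.000: state=(1.996, 0.357)
t=5.500: state=(1.934, -0.350)
t=6.000: state=(1.725, -0.474)
t=6.500: state=(1.457, -0.608)
t=7.000: state=(1.095, -0.877)
t=7.500: state=(0.508, -1.605)
t=8.000: state=(-0.706, -3.294)
t=8.500: state=(-1.933, -0.856)
t=9.000: state=(-1.968, 0.300)
t=9.500: state=(-1.774, 0.451)
t=10.000: state=(-1.520, 0.573)
t=10.500: state=(-1.184, 0.799)
t=10.550: state=(-1.143, 0.834)
largest grid value and its neighbours: y(4.450)=3.35735, y(4.460)=3.35746, y(4.470)=3.35384
parabola through these three points peaks at t≈4.455 with y≈3.35787

max y = 3.358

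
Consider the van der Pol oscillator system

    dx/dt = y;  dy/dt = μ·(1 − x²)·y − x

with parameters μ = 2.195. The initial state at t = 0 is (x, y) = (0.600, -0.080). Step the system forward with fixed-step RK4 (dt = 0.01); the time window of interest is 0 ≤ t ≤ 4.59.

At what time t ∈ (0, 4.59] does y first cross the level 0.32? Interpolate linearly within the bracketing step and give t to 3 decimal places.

t = 2.363

t=0.000: state=(0.600, -0.080)
step 1 (dt=0.01): k1=(-0.080, -0.712), k2=(-0.084, -0.717), k3=(-0.084, -0.717), k4=(-0.087, -0.722); state += dt/6·(k1+2k2+2k3+k4)
t=0.010: state=(0.599, -0.087)
t=0.020: state=(0.598, -0.094)
t=0.030: state=(0.597, -0.102)
continuing one RK4 step at a time; state shown every 20 steps (Δt=0.2):
t=0.200: state=(0.568, -0.243)
t=0.400: state=(0.499, -0.459)
t=0.600: state=(0.379, -0.760)
t=0.800: state=(0.186, -1.208)
t=1.000: state=(-0.119, -1.880)
t=1.200: state=(-0.577, -2.678)
t=1.400: state=(-1.146, -2.795)
t=1.600: state=(-1.601, -1.614)
t=1.800: state=(-1.797, -0.457)
t=2.000: state=(-1.828, 0.063)
t=2.200: state=(-1.793, 0.252)
t=2.360: state=(-1.747, 0.319)
next step: t=2.370: state=(-1.744, 0.322) — y has crossed 0.32
linear interpolation between t=2.360 (0.31913) and t=2.370 (0.32217) → t≈2.363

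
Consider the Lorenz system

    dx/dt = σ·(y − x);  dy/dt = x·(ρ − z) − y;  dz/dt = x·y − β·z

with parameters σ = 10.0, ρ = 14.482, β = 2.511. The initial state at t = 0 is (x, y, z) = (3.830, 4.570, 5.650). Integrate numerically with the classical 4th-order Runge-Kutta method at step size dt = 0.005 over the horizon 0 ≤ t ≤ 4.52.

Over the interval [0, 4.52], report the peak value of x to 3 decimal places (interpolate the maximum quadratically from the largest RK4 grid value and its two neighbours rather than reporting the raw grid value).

t=0.000: state=(3.830, 4.570, 5.650)
step 1 (dt=0.005): k1=(7.400, 29.257, 3.316), k2=(7.946, 29.315, 3.661), k3=(7.934, 29.323, 3.666), k4=(8.469, 29.389, 4.019); state += dt/6·(k1+2k2+2k3+k4)
t=0.005: state=(3.870, 4.717, 5.668)
t=0.010: state=(3.915, 4.864, 5.690)
t=0.015: state=(3.965, 5.012, 5.716)
continuing one RK4 step at a time; state shown every 40 steps (Δt=0.2):
t=0.200: state=(8.014, 10.584, 11.007)
t=0.400: state=(8.092, 5.211, 19.350)
t=0.600: state=(2.952, 1.615, 13.891)
t=0.800: state=(2.268, 2.651, 9.137)
t=1.000: state=(4.204, 5.814, 7.636)
t=1.200: state=(8.167, 9.801, 13.110)
t=1.400: state=(7.068, 4.700, 17.933)
t=1.600: state=(3.377, 2.527, 13.209)
t=1.800: state=(3.330, 3.985, 9.532)
t=2.000: state=(5.758, 7.428, 9.910)
t=2.200: state=(8.149, 8.094, 15.813)
t=2.400: state=(5.512, 3.832, 15.898)
t=2.600: state=(3.686, 3.569, 11.905)
t=2.800: state=(4.676, 5.700, 10.137)
t=3.000: state=(7.094, 8.090, 12.983)
t=3.200: state=(6.916, 5.772, 16.218)
t=3.400: state=(4.610, 3.889, 13.774)
t=3.600: state=(4.424, 4.894, 11.228)
t=3.800: state=(6.074, 7.068, 11.838)
t=4.000: state=(7.130, 6.898, 15.076)
t=4.200: state=(5.568, 4.659, 14.790)
t=4.400: state=(4.620, 4.641, 12.383)
t=4.520: state=(4.964, 5.487, 11.650)
largest grid value and its neighbours: x(0.300)=9.63005, x(0.305)=9.63393, x(0.310)=9.62862
parabola through these three points peaks at t≈0.305 with x≈9.63396

max x = 9.634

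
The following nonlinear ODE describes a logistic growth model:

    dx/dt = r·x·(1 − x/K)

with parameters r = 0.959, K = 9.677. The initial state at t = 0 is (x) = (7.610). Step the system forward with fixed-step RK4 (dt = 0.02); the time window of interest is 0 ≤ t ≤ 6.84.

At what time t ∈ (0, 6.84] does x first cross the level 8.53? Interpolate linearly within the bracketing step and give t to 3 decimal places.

t=0.000: state=(7.610)
step 1 (dt=0.02): k1=(1.559), k2=(1.550), k3=(1.550), k4=(1.542); state += dt/6·(k1+2k2+2k3+k4)
t=0.020: state=(7.641)
t=0.040: state=(7.672)
t=0.060: state=(7.702)
continuing one RK4 step at a time; state shown every 25 steps (Δt=0.5):
t=0.500: state=(8.284)
t=0.720: state=(8.517)
next step: t=0.740: state=(8.537) — x has crossed 8.53
linear interpolation between t=0.720 (8.51720) and t=0.740 (8.53664) → t≈0.733

t = 0.733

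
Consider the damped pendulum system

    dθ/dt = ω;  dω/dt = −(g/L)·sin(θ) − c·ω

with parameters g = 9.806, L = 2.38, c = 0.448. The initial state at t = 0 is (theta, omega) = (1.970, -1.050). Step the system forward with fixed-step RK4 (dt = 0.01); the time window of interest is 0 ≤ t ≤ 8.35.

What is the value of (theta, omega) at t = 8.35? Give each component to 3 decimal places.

(theta, omega) = (-0.260, 0.246)

t=0.000: state=(1.970, -1.050)
step 1 (dt=0.01): k1=(-1.050, -3.326), k2=(-1.067, -3.327), k3=(-1.067, -3.327), k4=(-1.083, -3.328); state += dt/6·(k1+2k2+2k3+k4)
t=0.010: state=(1.959, -1.083)
t=0.020: state=(1.948, -1.117)
t=0.030: state=(1.937, -1.150)
continuing one RK4 step at a time; state shown every 50 steps (Δt=0.5):
t=0.500: state=(1.036, -2.616)
t=1.000: state=(-0.377, -2.594)
t=1.500: state=(-1.222, -0.672)
t=2.000: state=(-1.070, 1.194)
t=2.500: state=(-0.195, 2.037)
t=3.000: state=(0.657, 1.122)
t=3.500: state=(0.823, -0.437)
t=4.000: state=(0.323, -1.385)
t=4.500: state=(-0.338, -1.044)
t=5.000: state=(-0.589, 0.073)
t=5.500: state=(-0.314, 0.911)
t=6.000: state=(0.165, 0.842)
t=6.500: state=(0.410, 0.086)
t=7.000: state=(0.266, -0.587)
t=7.500: state=(-0.070, -0.642)
t=8.000: state=(-0.281, -0.146)
t=8.350: state=(-0.260, 0.246)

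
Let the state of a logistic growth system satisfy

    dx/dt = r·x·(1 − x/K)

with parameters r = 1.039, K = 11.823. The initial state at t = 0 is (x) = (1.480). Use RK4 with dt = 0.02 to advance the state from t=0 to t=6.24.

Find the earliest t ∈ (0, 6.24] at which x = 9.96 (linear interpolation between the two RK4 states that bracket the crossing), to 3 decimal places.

t=0.000: state=(1.480)
step 1 (dt=0.02): k1=(1.345), k2=(1.356), k3=(1.356), k4=(1.366); state += dt/6·(k1+2k2+2k3+k4)
t=0.020: state=(1.507)
t=0.040: state=(1.535)
t=0.060: state=(1.563)
continuing one RK4 step at a time; state shown every 25 steps (Δt=0.5):
t=0.500: state=(2.293)
t=1.000: state=(3.405)
t=1.500: state=(4.785)
t=2.000: state=(6.306)
t=2.500: state=(7.776)
t=3.000: state=(9.028)
t=3.480: state=(9.952)
next step: t=3.500: state=(9.985) — x has crossed 9.96
linear interpolation between t=3.480 (9.95224) and t=3.500 (9.98473) → t≈3.485

t = 3.485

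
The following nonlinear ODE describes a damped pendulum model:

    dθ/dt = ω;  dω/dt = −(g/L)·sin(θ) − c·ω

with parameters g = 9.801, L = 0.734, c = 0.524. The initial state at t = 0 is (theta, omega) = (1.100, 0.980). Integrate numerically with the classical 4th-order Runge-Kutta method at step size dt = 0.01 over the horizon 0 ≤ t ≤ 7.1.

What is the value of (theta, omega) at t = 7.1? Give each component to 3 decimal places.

(theta, omega) = (0.173, 0.062)

t=0.000: state=(1.100, 0.980)
step 1 (dt=0.01): k1=(0.980, -12.414), k2=(0.918, -12.411), k3=(0.918, -12.409), k4=(0.856, -12.404); state += dt/6·(k1+2k2+2k3+k4)
t=0.010: state=(1.109, 0.856)
t=0.020: state=(1.117, 0.732)
t=0.030: state=(1.124, 0.608)
continuing one RK4 step at a time; state shown every 25 steps (Δt=0.25):
t=0.250: state=(0.970, -1.918)
t=0.500: state=(0.249, -3.498)
t=0.750: state=(-0.555, -2.513)
t=1.000: state=(-0.882, -0.026)
t=1.250: state=(-0.593, 2.171)
t=1.500: state=(0.064, 2.721)
t=1.750: state=(0.595, 1.281)
t=2.000: state=(0.651, -0.813)
t=2.250: state=(0.254, -2.136)
t=2.500: state=(-0.275, -1.801)
t=2.750: state=(-0.542, -0.239)
t=3.000: state=(-0.398, 1.290)
t=3.250: state=(0.011, 1.744)
t=3.500: state=(0.362, 0.886)
t=3.750: state=(0.411, -0.486)
t=4.000: state=(0.162, -1.354)
t=4.250: state=(-0.174, -1.143)
t=4.500: state=(-0.342, -0.136)
t=4.750: state=(-0.245, 0.843)
t=5.000: state=(0.017, 1.101)
t=5.250: state=(0.235, 0.528)
t=5.500: state=(0.255, -0.353)
t=5.750: state=(0.089, -0.873)
t=6.000: state=(-0.121, -0.697)
t=6.250: state=(-0.218, -0.037)
t=6.500: state=(-0.145, 0.569)
t=6.750: state=(0.025, 0.688)
t=7.000: state=(0.155, 0.292)
t=7.100: state=(0.173, 0.062)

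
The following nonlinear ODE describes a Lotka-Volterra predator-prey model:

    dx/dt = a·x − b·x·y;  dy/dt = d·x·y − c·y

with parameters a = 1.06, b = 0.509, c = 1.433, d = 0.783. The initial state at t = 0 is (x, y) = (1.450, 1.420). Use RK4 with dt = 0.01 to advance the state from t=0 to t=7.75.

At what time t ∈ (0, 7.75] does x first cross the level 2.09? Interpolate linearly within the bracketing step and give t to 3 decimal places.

t = 0.945

t=0.000: state=(1.450, 1.420)
step 1 (dt=0.01): k1=(0.489, -0.423), k2=(0.491, -0.419), k3=(0.491, -0.419), k4=(0.494, -0.416); state += dt/6·(k1+2k2+2k3+k4)
t=0.010: state=(1.455, 1.416)
t=0.020: state=(1.460, 1.412)
t=0.030: state=(1.465, 1.408)
continuing one RK4 step at a time; state shown every 50 steps (Δt=0.5):
t=0.500: state=(1.751, 1.293)
t=0.940: state=(2.086, 1.331)
next step: t=0.950: state=(2.094, 1.334) — x has crossed 2.09
linear interpolation between t=0.940 (2.08601) and t=0.950 (2.09398) → t≈0.945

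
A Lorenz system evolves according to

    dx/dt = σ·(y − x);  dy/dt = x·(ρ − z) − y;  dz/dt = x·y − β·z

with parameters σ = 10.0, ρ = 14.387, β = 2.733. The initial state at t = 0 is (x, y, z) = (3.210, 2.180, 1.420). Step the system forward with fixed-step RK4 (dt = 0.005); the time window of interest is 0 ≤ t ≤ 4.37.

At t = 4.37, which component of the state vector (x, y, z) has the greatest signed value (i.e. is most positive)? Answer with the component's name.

largest component: z

t=0.000: state=(3.210, 2.180, 1.420)
step 1 (dt=0.005): k1=(-10.300, 39.444, 3.117), k2=(-9.056, 38.987, 3.354), k3=(-9.099, 39.026, 3.355), k4=(-7.894, 38.606, 3.589); state += dt/6·(k1+2k2+2k3+k4)
t=0.005: state=(3.165, 2.375, 1.437)
t=0.010: state=(3.131, 2.566, 1.456)
t=0.015: state=(3.108, 2.754, 1.477)
continuing one RK4 step at a time; state shown every 40 steps (Δt=0.2):
t=0.200: state=(6.918, 10.697, 5.780)
t=0.400: state=(10.578, 7.523, 21.518)
t=0.600: state=(2.508, 0.096, 14.973)
t=0.800: state=(0.636, 0.538, 8.708)
t=1.000: state=(1.032, 1.508, 5.162)
t=1.200: state=(2.960, 4.630, 3.911)
t=1.400: state=(8.364, 11.638, 10.017)
t=1.600: state=(8.548, 4.872, 20.222)
t=1.800: state=(2.479, 1.074, 13.340)
t=2.000: state=(1.788, 2.158, 8.152)
t=2.200: state=(3.685, 5.323, 6.256)
t=2.400: state=(8.291, 10.627, 11.782)
t=2.600: state=(7.816, 5.024, 18.660)
t=2.800: state=(3.262, 2.202, 13.110)
t=3.000: state=(3.077, 3.747, 8.862)
t=3.200: state=(5.716, 7.625, 9.036)
t=3.400: state=(8.682, 8.734, 15.943)
t=3.600: state=(5.635, 3.693, 15.954)
t=3.800: state=(3.637, 3.571, 11.393)
t=4.000: state=(4.873, 6.082, 9.657)
t=4.200: state=(7.602, 8.601, 13.310)
t=4.370: state=(7.347, 6.104, 16.393)
compare at T: x=7.347, y=6.104, z=16.393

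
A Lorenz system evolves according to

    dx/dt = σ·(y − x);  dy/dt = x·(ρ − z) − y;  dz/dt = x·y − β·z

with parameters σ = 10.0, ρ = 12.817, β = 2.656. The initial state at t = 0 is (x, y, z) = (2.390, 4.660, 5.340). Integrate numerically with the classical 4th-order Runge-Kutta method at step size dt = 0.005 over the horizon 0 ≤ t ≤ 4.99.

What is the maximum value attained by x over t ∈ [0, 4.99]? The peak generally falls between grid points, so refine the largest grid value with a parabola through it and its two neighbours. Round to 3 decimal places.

max x = 8.843

t=0.000: state=(2.390, 4.660, 5.340)
step 1 (dt=0.005): k1=(22.700, 13.210, -3.046), k2=(22.463, 13.620, -2.680), k3=(22.479, 13.612, -2.683), k4=(22.257, 14.016, -2.316); state += dt/6·(k1+2k2+2k3+k4)
t=0.005: state=(2.502, 4.728, 5.327)
t=0.010: state=(2.613, 4.800, 5.317)
t=0.015: state=(2.721, 4.876, 5.311)
continuing one RK4 step at a time; state shown every 40 steps (Δt=0.2):
t=0.200: state=(6.775, 9.092, 8.481)
t=0.400: state=(8.357, 6.790, 16.522)
t=0.600: state=(3.959, 2.329, 13.407)
t=0.800: state=(2.694, 2.843, 8.994)
t=1.000: state=(4.067, 5.267, 7.362)
t=1.200: state=(7.046, 8.421, 10.719)
t=1.400: state=(7.175, 5.828, 15.206)
t=1.600: state=(4.267, 3.296, 12.516)
t=1.800: state=(3.738, 4.082, 9.428)
t=2.000: state=(5.292, 6.393, 9.233)
t=2.200: state=(7.101, 7.408, 12.694)
t=2.400: state=(5.981, 4.896, 13.887)
t=2.600: state=(4.386, 4.058, 11.436)
t=2.800: state=(4.676, 5.223, 9.856)
t=3.000: state=(6.107, 6.798, 11.007)
t=3.200: state=(6.537, 6.174, 13.243)
t=3.400: state=(5.285, 4.673, 12.618)
t=3.600: state=(4.730, 4.813, 10.903)
t=3.800: state=(5.435, 5.962, 10.652)
t=4.000: state=(6.275, 6.436, 12.144)
t=4.200: state=(5.881, 5.428, 12.829)
t=4.400: state=(5.099, 4.889, 11.772)
t=4.600: state=(5.179, 5.438, 10.947)
t=4.800: state=(5.845, 6.149, 11.482)
t=4.990: state=(6.045, 5.921, 12.423)
largest grid value and its neighbours: x(0.335)=8.83955, x(0.340)=8.84312, x(0.345)=8.83977
parabola through these three points peaks at t≈0.340 with x≈8.84312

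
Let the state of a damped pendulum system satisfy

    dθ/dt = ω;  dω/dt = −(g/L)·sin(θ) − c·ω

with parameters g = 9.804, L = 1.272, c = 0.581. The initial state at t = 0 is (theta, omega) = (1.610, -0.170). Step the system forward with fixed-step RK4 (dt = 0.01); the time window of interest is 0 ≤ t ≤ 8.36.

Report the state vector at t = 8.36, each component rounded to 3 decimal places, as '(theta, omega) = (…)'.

(theta, omega) = (-0.129, 0.130)

t=0.000: state=(1.610, -0.170)
step 1 (dt=0.01): k1=(-0.170, -7.603), k2=(-0.208, -7.581), k3=(-0.208, -7.581), k4=(-0.246, -7.559); state += dt/6·(k1+2k2+2k3+k4)
t=0.010: state=(1.608, -0.246)
t=0.020: state=(1.605, -0.321)
t=0.030: state=(1.601, -0.396)
continuing one RK4 step at a time; state shown every 50 steps (Δt=0.5):
t=0.500: state=(0.685, -3.181)
t=1.000: state=(-0.802, -1.909)
t=1.500: state=(-0.905, 1.372)
t=2.000: state=(0.160, 2.213)
t=2.500: state=(0.739, -0.107)
t=3.000: state=(0.185, -1.709)
t=3.500: state=(-0.480, -0.582)
t=4.000: state=(-0.316, 1.058)
t=4.500: state=(0.245, 0.827)
t=5.000: state=(0.321, -0.502)
t=5.500: state=(-0.072, -0.797)
t=6.000: state=(-0.264, 0.105)
t=6.500: state=(-0.036, 0.632)
t=7.000: state=(0.186, 0.133)
t=7.500: state=(0.089, -0.429)
t=8.000: state=(-0.109, -0.242)
t=8.360: state=(-0.129, 0.130)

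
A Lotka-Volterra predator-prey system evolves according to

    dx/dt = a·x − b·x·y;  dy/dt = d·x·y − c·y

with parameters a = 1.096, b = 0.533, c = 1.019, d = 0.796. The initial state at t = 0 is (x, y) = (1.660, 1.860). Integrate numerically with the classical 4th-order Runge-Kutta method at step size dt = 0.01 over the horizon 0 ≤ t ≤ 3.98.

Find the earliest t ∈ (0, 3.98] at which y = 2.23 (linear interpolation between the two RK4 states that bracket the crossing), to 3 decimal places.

t=0.000: state=(1.660, 1.860)
step 1 (dt=0.01): k1=(0.174, 0.562), k2=(0.171, 0.565), k3=(0.171, 0.565), k4=(0.169, 0.567); state += dt/6·(k1+2k2+2k3+k4)
t=0.010: state=(1.662, 1.866)
t=0.020: state=(1.663, 1.871)
t=0.030: state=(1.665, 1.877)
continuing one RK4 step at a time; state shown every 20 steps (Δt=0.2):
t=0.200: state=(1.684, 1.980)
t=0.400: state=(1.686, 2.113)
t=0.560: state=(1.670, 2.223)
next step: t=0.570: state=(1.669, 2.230) — y has crossed 2.23
linear interpolation between t=0.560 (2.22330) and t=0.570 (2.23020) → t≈0.570

t = 0.570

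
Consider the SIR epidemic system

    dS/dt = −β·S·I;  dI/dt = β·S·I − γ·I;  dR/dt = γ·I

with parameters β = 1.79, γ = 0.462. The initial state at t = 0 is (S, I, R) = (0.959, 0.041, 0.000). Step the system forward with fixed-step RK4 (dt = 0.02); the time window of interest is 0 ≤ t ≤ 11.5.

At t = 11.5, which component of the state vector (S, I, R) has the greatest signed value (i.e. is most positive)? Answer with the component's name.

largest component: R

t=0.000: state=(0.959, 0.041, 0.000)
step 1 (dt=0.02): k1=(-0.070, 0.051, 0.019), k2=(-0.071, 0.052, 0.019), k3=(-0.071, 0.052, 0.019), k4=(-0.072, 0.053, 0.019); state += dt/6·(k1+2k2+2k3+k4)
t=0.020: state=(0.958, 0.042, 0.000)
t=0.040: state=(0.956, 0.043, 0.001)
t=0.060: state=(0.955, 0.044, 0.001)
continuing one RK4 step at a time; state shown every 25 steps (Δt=0.5):
t=0.500: state=(0.912, 0.075, 0.013)
t=1.000: state=(0.833, 0.131, 0.036)
t=1.500: state=(0.716, 0.208, 0.075)
t=2.000: state=(0.572, 0.295, 0.133)
t=2.500: state=(0.425, 0.365, 0.210)
t=3.000: state=(0.301, 0.400, 0.299)
t=3.500: state=(0.210, 0.398, 0.392)
t=4.000: state=(0.149, 0.370, 0.481)
t=4.500: state=(0.109, 0.329, 0.562)
t=5.000: state=(0.083, 0.284, 0.633)
t=5.500: state=(0.065, 0.241, 0.694)
t=6.000: state=(0.054, 0.202, 0.745)
t=6.500: state=(0.045, 0.167, 0.787)
t=7.000: state=(0.040, 0.138, 0.822)
t=7.500: state=(0.035, 0.113, 0.851)
t=8.000: state=(0.032, 0.093, 0.875)
t=8.500: state=(0.030, 0.076, 0.894)
t=9.000: state=(0.028, 0.062, 0.910)
t=9.500: state=(0.027, 0.050, 0.923)
t=10.000: state=(0.026, 0.041, 0.934)
t=10.500: state=(0.025, 0.033, 0.942)
t=11.000: state=(0.024, 0.027, 0.949)
t=11.500: state=(0.024, 0.022, 0.954)
compare at T: S=0.024, I=0.022, R=0.954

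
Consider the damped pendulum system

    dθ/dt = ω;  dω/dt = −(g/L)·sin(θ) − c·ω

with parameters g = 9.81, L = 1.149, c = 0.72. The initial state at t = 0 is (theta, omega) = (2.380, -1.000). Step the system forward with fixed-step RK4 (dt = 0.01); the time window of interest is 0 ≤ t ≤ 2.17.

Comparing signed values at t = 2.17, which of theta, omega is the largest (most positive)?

t=0.000: state=(2.380, -1.000)
step 1 (dt=0.01): k1=(-1.000, -5.172), k2=(-1.026, -5.184), k3=(-1.026, -5.185), k4=(-1.052, -5.198); state += dt/6·(k1+2k2+2k3+k4)
t=0.010: state=(2.370, -1.052)
t=0.020: state=(2.359, -1.104)
t=0.030: state=(2.348, -1.156)
continuing one RK4 step at a time; state shown every 10 steps (Δt=0.1):
t=0.100: state=(2.254, -1.533)
t=0.200: state=(2.072, -2.107)
t=0.300: state=(1.831, -2.723)
t=0.400: state=(1.527, -3.349)
t=0.500: state=(1.163, -3.915)
t=0.600: state=(0.750, -4.312)
t=0.700: state=(0.310, -4.424)
t=0.800: state=(-0.124, -4.189)
t=0.900: state=(-0.517, -3.635)
t=1.000: state=(-0.843, -2.861)
t=1.100: state=(-1.086, -1.983)
t=1.200: state=(-1.239, -1.087)
t=1.300: state=(-1.304, -0.223)
t=1.400: state=(-1.286, 0.587)
t=1.500: state=(-1.189, 1.326)
t=1.600: state=(-1.024, 1.971)
t=1.700: state=(-0.800, 2.485)
t=1.800: state=(-0.533, 2.821)
t=1.900: state=(-0.243, 2.935)
t=2.000: state=(0.046, 2.809)
t=2.100: state=(0.312, 2.464)
t=2.170: state=(0.472, 2.119)
compare at T: theta=0.472, omega=2.119

largest component: omega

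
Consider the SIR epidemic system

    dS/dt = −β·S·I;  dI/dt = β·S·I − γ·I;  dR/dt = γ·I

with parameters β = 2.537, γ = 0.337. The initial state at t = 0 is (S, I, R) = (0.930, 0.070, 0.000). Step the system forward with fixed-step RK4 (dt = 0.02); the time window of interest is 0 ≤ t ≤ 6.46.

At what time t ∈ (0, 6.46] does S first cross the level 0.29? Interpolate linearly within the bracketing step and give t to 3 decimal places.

t = 1.569

t=0.000: state=(0.930, 0.070, 0.000)
step 1 (dt=0.02): k1=(-0.165, 0.142, 0.024), k2=(-0.168, 0.144, 0.024), k3=(-0.168, 0.144, 0.024), k4=(-0.171, 0.147, 0.025); state += dt/6·(k1+2k2+2k3+k4)
t=0.020: state=(0.927, 0.073, 0.000)
t=0.040: state=(0.923, 0.076, 0.001)
t=0.060: state=(0.920, 0.079, 0.002)
continuing one RK4 step at a time; state shown every 25 steps (Δt=0.5):
t=0.500: state=(0.801, 0.179, 0.020)
t=1.000: state=(0.571, 0.365, 0.065)
t=1.500: state=(0.319, 0.539, 0.142)
t=1.560: state=(0.294, 0.553, 0.153)
next step: t=1.580: state=(0.285, 0.558, 0.157) — S has crossed 0.29
linear interpolation between t=1.560 (0.29360) and t=1.580 (0.28544) → t≈1.569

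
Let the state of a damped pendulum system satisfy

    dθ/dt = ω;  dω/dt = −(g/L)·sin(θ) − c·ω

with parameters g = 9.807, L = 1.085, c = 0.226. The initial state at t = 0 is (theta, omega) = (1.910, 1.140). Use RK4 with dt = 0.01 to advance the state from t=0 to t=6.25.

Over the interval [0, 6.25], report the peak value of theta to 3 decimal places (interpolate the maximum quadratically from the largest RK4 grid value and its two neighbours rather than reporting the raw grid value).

max theta = 1.986

t=0.000: state=(1.910, 1.140)
step 1 (dt=0.01): k1=(1.140, -8.781), k2=(1.096, -8.754), k3=(1.096, -8.755), k4=(1.052, -8.728); state += dt/6·(k1+2k2+2k3+k4)
t=0.010: state=(1.921, 1.052)
t=0.020: state=(1.931, 0.965)
t=0.030: state=(1.940, 0.879)
continuing one RK4 step at a time; state shown every 25 steps (Δt=0.25):
t=0.250: state=(1.931, -0.952)
t=0.500: state=(1.431, -3.048)
t=0.750: state=(0.445, -4.617)
t=1.000: state=(-0.692, -4.071)
t=1.250: state=(-1.454, -1.916)
t=1.500: state=(-1.643, 0.382)
t=1.750: state=(-1.274, 2.540)
t=2.000: state=(-0.424, 4.038)
t=2.250: state=(0.579, 3.624)
t=2.500: state=(1.256, 1.656)
t=2.750: state=(1.388, -0.585)
t=3.000: state=(0.980, -2.605)
t=3.250: state=(0.165, -3.653)
t=3.500: state=(-0.686, -2.860)
t=3.750: state=(-1.168, -0.908)
t=4.000: state=(-1.130, 1.183)
t=4.250: state=(-0.612, 2.824)
t=4.500: state=(0.170, 3.145)
t=4.750: state=(0.824, 1.887)
t=5.000: state=(1.059, -0.041)
t=5.250: state=(0.814, -1.850)
t=5.500: state=(0.202, -2.834)
t=5.750: state=(-0.477, -2.354)
t=6.000: state=(-0.884, -0.794)
t=6.250: state=(-0.857, 0.981)
largest grid value and its neighbours: theta(0.120)=1.98495, theta(0.130)=1.98572, theta(0.140)=1.98567
parabola through these three points peaks at t≈0.134 with theta≈1.98580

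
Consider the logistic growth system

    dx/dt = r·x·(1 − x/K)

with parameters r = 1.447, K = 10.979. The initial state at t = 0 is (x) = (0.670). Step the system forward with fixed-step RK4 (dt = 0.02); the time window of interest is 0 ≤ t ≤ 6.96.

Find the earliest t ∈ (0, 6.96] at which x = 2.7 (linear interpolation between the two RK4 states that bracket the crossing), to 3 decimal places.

t = 1.115

t=0.000: state=(0.670)
step 1 (dt=0.02): k1=(0.910), k2=(0.922), k3=(0.922), k4=(0.934); state += dt/6·(k1+2k2+2k3+k4)
t=0.020: state=(0.688)
t=0.040: state=(0.707)
t=0.060: state=(0.727)
continuing one RK4 step at a time; state shown every 25 steps (Δt=0.5):
t=0.500: state=(1.297)
t=1.000: state=(2.376)
t=1.100: state=(2.657)
next step: t=1.120: state=(2.716) — x has crossed 2.7
linear interpolation between t=1.100 (2.65682) and t=1.120 (2.71554) → t≈1.115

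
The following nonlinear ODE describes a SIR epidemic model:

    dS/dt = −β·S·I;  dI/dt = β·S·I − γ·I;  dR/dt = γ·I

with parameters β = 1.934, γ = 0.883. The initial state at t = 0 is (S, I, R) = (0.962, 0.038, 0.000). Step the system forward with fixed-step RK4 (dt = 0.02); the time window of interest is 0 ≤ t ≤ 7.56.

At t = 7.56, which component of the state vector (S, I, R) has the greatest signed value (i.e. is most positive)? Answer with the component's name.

t=0.000: state=(0.962, 0.038, 0.000)
step 1 (dt=0.02): k1=(-0.071, 0.037, 0.034), k2=(-0.071, 0.037, 0.034), k3=(-0.071, 0.037, 0.034), k4=(-0.072, 0.038, 0.034); state += dt/6·(k1+2k2+2k3+k4)
t=0.020: state=(0.961, 0.039, 0.001)
t=0.040: state=(0.959, 0.040, 0.001)
t=0.060: state=(0.958, 0.040, 0.002)
continuing one RK4 step at a time; state shown every 25 steps (Δt=0.5):
t=0.500: state=(0.918, 0.061, 0.021)
t=1.000: state=(0.853, 0.092, 0.055)
t=1.500: state=(0.766, 0.130, 0.104)
t=2.000: state=(0.664, 0.167, 0.169)
t=2.500: state=(0.557, 0.194, 0.250)
t=3.000: state=(0.459, 0.203, 0.338)
t=3.500: state=(0.378, 0.196, 0.426)
t=4.000: state=(0.316, 0.176, 0.509)
t=4.500: state=(0.270, 0.150, 0.581)
t=5.000: state=(0.236, 0.123, 0.641)
t=5.500: state=(0.213, 0.098, 0.689)
t=6.000: state=(0.195, 0.077, 0.728)
t=6.500: state=(0.183, 0.059, 0.758)
t=7.000: state=(0.174, 0.045, 0.781)
t=7.500: state=(0.167, 0.034, 0.798)
t=7.560: state=(0.167, 0.033, 0.800)
compare at T: S=0.167, I=0.033, R=0.800

largest component: R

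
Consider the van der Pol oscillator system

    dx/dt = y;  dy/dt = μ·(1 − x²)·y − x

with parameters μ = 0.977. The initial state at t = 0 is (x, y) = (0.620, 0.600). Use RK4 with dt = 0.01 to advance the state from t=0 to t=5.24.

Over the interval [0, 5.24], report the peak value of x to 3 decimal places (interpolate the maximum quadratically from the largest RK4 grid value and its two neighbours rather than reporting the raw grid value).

max x = 0.927

t=0.000: state=(0.620, 0.600)
step 1 (dt=0.01): k1=(0.600, -0.259), k2=(0.599, -0.265), k3=(0.599, -0.265), k4=(0.597, -0.271); state += dt/6·(k1+2k2+2k3+k4)
t=0.010: state=(0.626, 0.597)
t=0.020: state=(0.632, 0.595)
t=0.030: state=(0.638, 0.592)
continuing one RK4 step at a time; state shown every 20 steps (Δt=0.2):
t=0.200: state=(0.733, 0.524)
t=0.400: state=(0.827, 0.404)
t=0.600: state=(0.892, 0.248)
t=0.800: state=(0.924, 0.071)
t=1.000: state=(0.920, -0.115)
t=1.200: state=(0.878, -0.303)
t=1.400: state=(0.799, -0.494)
t=1.600: state=(0.680, -0.695)
t=1.800: state=(0.519, -0.916)
t=2.000: state=(0.312, -1.167)
t=2.200: state=(0.050, -1.450)
t=2.400: state=(-0.269, -1.734)
t=2.600: state=(-0.637, -1.927)
t=2.800: state=(-1.023, -1.873)
t=3.000: state=(-1.364, -1.488)
t=3.200: state=(-1.605, -0.906)
t=3.400: state=(-1.729, -0.355)
t=3.600: state=(-1.756, 0.051)
t=3.800: state=(-1.717, 0.322)
t=4.000: state=(-1.633, 0.509)
t=4.200: state=(-1.516, 0.655)
t=4.400: state=(-1.372, 0.791)
t=4.600: state=(-1.199, 0.938)
t=4.800: state=(-0.995, 1.117)
t=5.000: state=(-0.749, 1.348)
t=5.200: state=(-0.450, 1.654)
t=5.240: state=(-0.383, 1.725)
largest grid value and its neighbours: x(0.870)=0.92718, x(0.880)=0.92720, x(0.890)=0.92713
parabola through these three points peaks at t≈0.877 with x≈0.92720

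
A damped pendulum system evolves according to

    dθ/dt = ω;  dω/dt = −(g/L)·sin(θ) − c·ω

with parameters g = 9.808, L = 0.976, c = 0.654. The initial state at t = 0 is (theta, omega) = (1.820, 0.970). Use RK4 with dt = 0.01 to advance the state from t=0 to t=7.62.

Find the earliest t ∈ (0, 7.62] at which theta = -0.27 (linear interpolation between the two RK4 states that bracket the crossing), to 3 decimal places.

t=0.000: state=(1.820, 0.970)
step 1 (dt=0.01): k1=(0.970, -10.373), k2=(0.918, -10.327), k3=(0.918, -10.328), k4=(0.867, -10.282); state += dt/6·(k1+2k2+2k3+k4)
t=0.010: state=(1.829, 0.867)
t=0.020: state=(1.837, 0.764)
t=0.030: state=(1.844, 0.663)
continuing one RK4 step at a time; state shown every 25 steps (Δt=0.25):
t=0.250: state=(1.758, -1.411)
t=0.500: state=(1.137, -3.469)
t=0.750: state=(0.127, -4.262)
t=0.840: state=(-0.246, -3.963)
next step: t=0.850: state=(-0.285, -3.911) — theta has crossed -0.27
linear interpolation between t=0.840 (-0.24598) and t=0.850 (-0.28535) → t≈0.846

t = 0.846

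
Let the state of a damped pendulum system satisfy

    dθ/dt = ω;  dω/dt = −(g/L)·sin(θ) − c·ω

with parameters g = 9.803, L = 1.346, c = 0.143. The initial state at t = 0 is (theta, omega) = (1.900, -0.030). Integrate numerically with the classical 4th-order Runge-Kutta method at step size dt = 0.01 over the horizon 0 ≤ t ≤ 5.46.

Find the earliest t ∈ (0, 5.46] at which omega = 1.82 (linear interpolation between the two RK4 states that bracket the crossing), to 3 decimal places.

t = 1.706

t=0.000: state=(1.900, -0.030)
step 1 (dt=0.01): k1=(-0.030, -6.888), k2=(-0.064, -6.883), k3=(-0.064, -6.884), k4=(-0.099, -6.879); state += dt/6·(k1+2k2+2k3+k4)
t=0.010: state=(1.899, -0.099)
t=0.020: state=(1.898, -0.168)
t=0.030: state=(1.896, -0.236)
continuing one RK4 step at a time; state shown every 20 steps (Δt=0.2):
t=0.200: state=(1.756, -1.408)
t=0.400: state=(1.336, -2.794)
t=0.600: state=(0.656, -3.910)
t=0.800: state=(-0.168, -4.139)
t=1.000: state=(-0.925, -3.274)
t=1.200: state=(-1.441, -1.854)
t=1.400: state=(-1.663, -0.369)
t=1.600: state=(-1.592, 1.072)
t=1.700: state=(-1.449, 1.779)
next step: t=1.710: state=(-1.431, 1.848) — omega has crossed 1.82
linear interpolation between t=1.700 (1.77873) and t=1.710 (1.84835) → t≈1.706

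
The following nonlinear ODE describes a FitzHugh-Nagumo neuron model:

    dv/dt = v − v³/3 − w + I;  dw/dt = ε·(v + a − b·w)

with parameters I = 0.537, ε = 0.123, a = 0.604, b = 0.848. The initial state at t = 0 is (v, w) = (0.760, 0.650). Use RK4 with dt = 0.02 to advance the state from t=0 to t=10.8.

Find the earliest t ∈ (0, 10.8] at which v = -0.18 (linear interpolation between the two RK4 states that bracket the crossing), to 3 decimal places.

t = 9.112

t=0.000: state=(0.760, 0.650)
step 1 (dt=0.02): k1=(0.501, 0.100), k2=(0.502, 0.100), k3=(0.502, 0.100), k4=(0.503, 0.101); state += dt/6·(k1+2k2+2k3+k4)
t=0.020: state=(0.770, 0.652)
t=0.040: state=(0.780, 0.654)
t=0.060: state=(0.790, 0.656)
continuing one RK4 step at a time; state shown every 25 steps (Δt=0.5):
t=0.500: state=(1.015, 0.706)
t=1.000: state=(1.236, 0.775)
t=1.500: state=(1.376, 0.850)
t=2.000: state=(1.437, 0.928)
t=2.500: state=(1.443, 1.003)
t=3.000: state=(1.418, 1.074)
t=3.500: state=(1.376, 1.140)
t=4.000: state=(1.324, 1.199)
t=4.500: state=(1.265, 1.252)
t=5.000: state=(1.200, 1.298)
t=5.500: state=(1.128, 1.338)
t=6.000: state=(1.047, 1.372)
t=6.500: state=(0.956, 1.398)
t=7.000: state=(0.849, 1.417)
t=7.500: state=(0.717, 1.429)
t=8.000: state=(0.544, 1.430)
t=8.500: state=(0.301, 1.420)
t=9.000: state=(-0.071, 1.391)
t=9.100: state=(-0.168, 1.383)
next step: t=9.120: state=(-0.188, 1.381) — v has crossed -0.18
linear interpolation between t=9.100 (-0.16794) and t=9.120 (-0.18836) → t≈9.112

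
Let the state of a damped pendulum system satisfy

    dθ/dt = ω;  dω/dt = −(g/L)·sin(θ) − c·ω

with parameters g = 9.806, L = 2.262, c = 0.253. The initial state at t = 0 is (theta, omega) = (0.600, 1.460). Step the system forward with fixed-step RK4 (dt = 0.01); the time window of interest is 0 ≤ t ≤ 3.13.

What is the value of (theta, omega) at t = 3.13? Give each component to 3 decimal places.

(theta, omega) = (0.370, 1.049)

t=0.000: state=(0.600, 1.460)
step 1 (dt=0.01): k1=(1.460, -2.817), k2=(1.446, -2.840), k3=(1.446, -2.839), k4=(1.432, -2.861); state += dt/6·(k1+2k2+2k3+k4)
t=0.010: state=(0.614, 1.432)
t=0.020: state=(0.629, 1.403)
t=0.030: state=(0.643, 1.374)
continuing one RK4 step at a time; state shown every 20 steps (Δt=0.2):
t=0.200: state=(0.831, 0.827)
t=0.400: state=(0.927, 0.129)
t=0.600: state=(0.884, -0.548)
t=0.800: state=(0.714, -1.131)
t=1.000: state=(0.443, -1.540)
t=1.200: state=(0.115, -1.697)
t=1.400: state=(-0.216, -1.567)
t=1.600: state=(-0.496, -1.190)
t=1.800: state=(-0.682, -0.656)
t=2.000: state=(-0.754, -0.061)
t=2.200: state=(-0.708, 0.512)
t=2.400: state=(-0.555, 0.991)
t=2.600: state=(-0.323, 1.304)
t=2.800: state=(-0.049, 1.395)
t=3.000: state=(0.220, 1.252)
t=3.130: state=(0.370, 1.049)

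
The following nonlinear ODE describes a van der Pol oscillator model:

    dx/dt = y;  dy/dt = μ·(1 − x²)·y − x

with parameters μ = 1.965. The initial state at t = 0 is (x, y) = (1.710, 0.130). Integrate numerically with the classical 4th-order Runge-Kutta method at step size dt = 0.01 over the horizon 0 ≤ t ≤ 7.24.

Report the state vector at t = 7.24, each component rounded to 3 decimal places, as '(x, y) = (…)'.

(x, y) = (1.952, -0.299)

t=0.000: state=(1.710, 0.130)
step 1 (dt=0.01): k1=(0.130, -2.202), k2=(0.119, -2.161), k3=(0.119, -2.162), k4=(0.108, -2.122); state += dt/6·(k1+2k2+2k3+k4)
t=0.010: state=(1.711, 0.108)
t=0.020: state=(1.712, 0.088)
t=0.030: state=(1.713, 0.067)
continuing one RK4 step at a time; state shown every 25 steps (Δt=0.25):
t=0.250: state=(1.691, -0.226)
t=0.500: state=(1.613, -0.376)
t=0.750: state=(1.507, -0.468)
t=1.000: state=(1.380, -0.557)
t=1.250: state=(1.227, -0.673)
t=1.500: state=(1.038, -0.851)
t=1.750: state=(0.791, -1.158)
t=2.000: state=(0.436, -1.742)
t=2.250: state=(-0.124, -2.831)
t=2.500: state=(-0.978, -3.766)
t=2.750: state=(-1.754, -2.019)
t=3.000: state=(-2.006, -0.281)
t=3.250: state=(-2.002, 0.198)
t=3.500: state=(-1.935, 0.313)
t=3.750: state=(-1.851, 0.358)
t=4.000: state=(-1.757, 0.393)
t=4.250: state=(-1.654, 0.433)
t=4.500: state=(-1.539, 0.484)
t=4.750: state=(-1.410, 0.554)
t=5.000: state=(-1.260, 0.657)
t=5.250: state=(-1.077, 0.818)
t=5.500: state=(-0.841, 1.094)
t=5.750: state=(-0.510, 1.613)
t=6.000: state=(0.006, 2.608)
t=6.250: state=(0.816, 3.748)
t=6.500: state=(1.658, 2.455)
t=6.750: state=(1.991, 0.460)
t=7.000: state=(2.010, -0.158)
t=7.240: state=(1.952, -0.299)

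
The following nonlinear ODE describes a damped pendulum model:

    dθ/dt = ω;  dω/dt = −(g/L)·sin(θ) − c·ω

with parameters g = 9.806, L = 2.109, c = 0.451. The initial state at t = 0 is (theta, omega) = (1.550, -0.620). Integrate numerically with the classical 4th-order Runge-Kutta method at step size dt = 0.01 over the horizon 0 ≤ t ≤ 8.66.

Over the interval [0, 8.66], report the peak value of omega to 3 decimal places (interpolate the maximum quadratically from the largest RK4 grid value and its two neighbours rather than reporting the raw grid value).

max omega = 1.850

t=0.000: state=(1.550, -0.620)
step 1 (dt=0.01): k1=(-0.620, -4.369), k2=(-0.642, -4.359), k3=(-0.642, -4.359), k4=(-0.664, -4.349); state += dt/6·(k1+2k2+2k3+k4)
t=0.010: state=(1.544, -0.664)
t=0.020: state=(1.537, -0.707)
t=0.030: state=(1.529, -0.750)
continuing one RK4 step at a time; state shown every 50 steps (Δt=0.5):
t=0.500: state=(0.753, -2.389)
t=1.000: state=(-0.482, -2.097)
t=1.500: state=(-1.054, -0.114)
t=2.000: state=(-0.655, 1.549)
t=2.500: state=(0.226, 1.638)
t=3.000: state=(0.725, 0.241)
t=3.500: state=(0.485, -1.073)
t=4.000: state=(-0.142, -1.191)
t=4.500: state=(-0.512, -0.189)
t=5.000: state=(-0.340, 0.778)
t=5.500: state=(0.110, 0.845)
t=6.000: state=(0.367, 0.111)
t=6.500: state=(0.231, -0.576)
t=7.000: state=(-0.093, -0.591)
t=7.500: state=(-0.264, -0.049)
t=8.000: state=(-0.154, 0.429)
t=8.500: state=(0.078, 0.410)
t=8.660: state=(0.136, 0.303)
largest grid value and its neighbours: omega(2.260)=1.84933, omega(2.270)=1.84988, omega(2.280)=1.84959
parabola through these three points peaks at t≈2.271 with omega≈1.84989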